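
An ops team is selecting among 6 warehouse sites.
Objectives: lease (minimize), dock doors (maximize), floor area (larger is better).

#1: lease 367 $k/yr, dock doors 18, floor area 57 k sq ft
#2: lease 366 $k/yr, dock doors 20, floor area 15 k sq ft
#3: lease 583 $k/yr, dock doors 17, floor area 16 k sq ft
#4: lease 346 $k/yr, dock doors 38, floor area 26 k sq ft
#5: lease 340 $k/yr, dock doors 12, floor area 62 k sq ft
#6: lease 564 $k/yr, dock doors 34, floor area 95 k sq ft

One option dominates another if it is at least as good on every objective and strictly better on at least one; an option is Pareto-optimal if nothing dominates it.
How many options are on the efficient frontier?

#1: not dominated.
#2: dominated by #4 (lease 346≤366, dock doors 38≥20, floor area 26≥15).
#3: dominated by #1 (lease 367≤583, dock doors 18≥17, floor area 57≥16).
#4: not dominated (best dock doors).
#5: not dominated (best lease).
#6: not dominated (best floor area).
Pareto-optimal: #1, #4, #5, #6 → 4.

4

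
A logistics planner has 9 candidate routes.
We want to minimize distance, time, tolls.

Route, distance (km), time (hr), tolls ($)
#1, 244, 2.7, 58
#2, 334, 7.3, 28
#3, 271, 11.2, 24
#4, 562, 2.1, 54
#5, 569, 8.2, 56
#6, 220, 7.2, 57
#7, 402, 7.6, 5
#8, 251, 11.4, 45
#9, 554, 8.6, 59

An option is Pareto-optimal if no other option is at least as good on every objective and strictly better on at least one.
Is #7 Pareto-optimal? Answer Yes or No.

#1: worse on tolls (58 vs 5).
#2: worse on tolls (28 vs 5).
#3: worse on time (11.2 vs 7.6).
#4: worse on distance (562 vs 402).
#5: worse on distance (569 vs 402).
#6: worse on tolls (57 vs 5).
#8: worse on time (11.4 vs 7.6).
#9: worse on distance (554 vs 402).
No option is at least as good as #7 on every objective and strictly better on one.

Yes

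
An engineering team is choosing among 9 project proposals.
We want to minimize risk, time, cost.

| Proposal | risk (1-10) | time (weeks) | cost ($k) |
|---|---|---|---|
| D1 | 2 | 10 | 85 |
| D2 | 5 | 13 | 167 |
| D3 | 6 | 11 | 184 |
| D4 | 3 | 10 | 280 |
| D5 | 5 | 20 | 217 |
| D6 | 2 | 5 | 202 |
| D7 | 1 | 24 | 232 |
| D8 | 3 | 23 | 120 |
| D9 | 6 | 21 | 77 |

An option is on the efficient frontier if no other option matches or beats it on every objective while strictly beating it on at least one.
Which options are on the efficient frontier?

D1, D6, D7, D9

D1: not dominated.
D2: dominated by D1 (risk 2≤5, time 10≤13, cost 85≤167).
D3: dominated by D1 (risk 2≤6, time 10≤11, cost 85≤184).
D4: dominated by D1 (risk 2≤3, time 10≤10, cost 85≤280).
D5: dominated by D1 (risk 2≤5, time 10≤20, cost 85≤217).
D6: not dominated (best time).
D7: not dominated (best risk).
D8: dominated by D1 (risk 2≤3, time 10≤23, cost 85≤120).
D9: not dominated (best cost).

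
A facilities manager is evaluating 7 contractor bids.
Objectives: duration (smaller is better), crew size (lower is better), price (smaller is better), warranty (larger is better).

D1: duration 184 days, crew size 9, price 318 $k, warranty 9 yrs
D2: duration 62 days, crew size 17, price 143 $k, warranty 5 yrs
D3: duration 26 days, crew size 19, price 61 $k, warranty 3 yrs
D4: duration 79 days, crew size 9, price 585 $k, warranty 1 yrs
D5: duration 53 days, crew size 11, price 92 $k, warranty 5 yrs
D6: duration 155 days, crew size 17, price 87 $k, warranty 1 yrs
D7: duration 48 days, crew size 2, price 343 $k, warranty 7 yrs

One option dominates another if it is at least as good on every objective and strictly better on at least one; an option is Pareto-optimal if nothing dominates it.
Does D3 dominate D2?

D3 vs D2: D3 is worse on crew size (19 vs 17), so it does not dominate D2.

No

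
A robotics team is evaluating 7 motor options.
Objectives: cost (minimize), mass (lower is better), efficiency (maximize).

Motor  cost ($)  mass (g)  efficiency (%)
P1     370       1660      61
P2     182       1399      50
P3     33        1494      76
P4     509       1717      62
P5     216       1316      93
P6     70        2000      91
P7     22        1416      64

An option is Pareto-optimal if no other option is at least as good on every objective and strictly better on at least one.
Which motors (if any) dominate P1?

P3: cost 33≤370, mass 1494≤1660, efficiency 76≥61 — dominates P1.
P5: cost 216≤370, mass 1316≤1660, efficiency 93≥61 — dominates P1.
P7: cost 22≤370, mass 1416≤1660, efficiency 64≥61 — dominates P1.
Others (P2, P4, P6) are each worse than P1 on at least one objective.

P3, P5, P7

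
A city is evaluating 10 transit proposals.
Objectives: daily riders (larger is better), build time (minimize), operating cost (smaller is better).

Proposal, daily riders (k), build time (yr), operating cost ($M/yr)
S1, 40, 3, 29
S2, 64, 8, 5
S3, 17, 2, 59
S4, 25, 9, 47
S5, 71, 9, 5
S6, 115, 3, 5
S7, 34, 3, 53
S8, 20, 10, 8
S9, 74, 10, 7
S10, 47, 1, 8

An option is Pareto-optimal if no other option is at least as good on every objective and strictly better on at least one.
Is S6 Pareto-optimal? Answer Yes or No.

Yes

S1: worse on daily riders (40 vs 115).
S2: worse on daily riders (64 vs 115).
S3: worse on daily riders (17 vs 115).
S4: worse on daily riders (25 vs 115).
S5: worse on daily riders (71 vs 115).
S7: worse on daily riders (34 vs 115).
S8: worse on daily riders (20 vs 115).
S9: worse on daily riders (74 vs 115).
S10: worse on daily riders (47 vs 115).
No option is at least as good as S6 on every objective and strictly better on one.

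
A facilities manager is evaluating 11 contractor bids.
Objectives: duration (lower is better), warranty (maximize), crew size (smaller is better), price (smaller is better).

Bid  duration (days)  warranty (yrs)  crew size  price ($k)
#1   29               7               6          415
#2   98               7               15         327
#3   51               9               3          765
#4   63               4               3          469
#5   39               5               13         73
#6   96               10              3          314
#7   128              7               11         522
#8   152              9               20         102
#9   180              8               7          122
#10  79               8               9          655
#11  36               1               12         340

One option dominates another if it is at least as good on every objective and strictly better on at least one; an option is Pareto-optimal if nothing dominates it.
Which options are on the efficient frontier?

#1, #3, #4, #5, #6, #8, #9, #10, #11

#1: not dominated (best duration).
#2: dominated by #6 (duration 96≤98, warranty 10≥7, crew size 3≤15, price 314≤327).
#3: not dominated.
#4: not dominated.
#5: not dominated (best price).
#6: not dominated (best warranty).
#7: dominated by #1 (duration 29≤128, warranty 7≥7, crew size 6≤11, price 415≤522).
#8: not dominated.
#9: not dominated.
#10: not dominated.
#11: not dominated.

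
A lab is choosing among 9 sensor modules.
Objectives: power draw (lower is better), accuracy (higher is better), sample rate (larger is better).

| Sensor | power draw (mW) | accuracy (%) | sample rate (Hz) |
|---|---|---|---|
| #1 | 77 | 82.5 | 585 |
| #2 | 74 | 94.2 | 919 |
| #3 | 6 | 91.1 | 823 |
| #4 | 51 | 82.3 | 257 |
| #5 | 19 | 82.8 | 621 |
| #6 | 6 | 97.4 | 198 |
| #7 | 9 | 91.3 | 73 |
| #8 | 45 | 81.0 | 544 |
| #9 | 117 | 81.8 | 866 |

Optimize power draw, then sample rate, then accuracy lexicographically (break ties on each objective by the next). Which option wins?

#3

First minimize power draw: best is 6, kept {#3, #6}.
Then maximize sample rate: best is 823, kept {#3}.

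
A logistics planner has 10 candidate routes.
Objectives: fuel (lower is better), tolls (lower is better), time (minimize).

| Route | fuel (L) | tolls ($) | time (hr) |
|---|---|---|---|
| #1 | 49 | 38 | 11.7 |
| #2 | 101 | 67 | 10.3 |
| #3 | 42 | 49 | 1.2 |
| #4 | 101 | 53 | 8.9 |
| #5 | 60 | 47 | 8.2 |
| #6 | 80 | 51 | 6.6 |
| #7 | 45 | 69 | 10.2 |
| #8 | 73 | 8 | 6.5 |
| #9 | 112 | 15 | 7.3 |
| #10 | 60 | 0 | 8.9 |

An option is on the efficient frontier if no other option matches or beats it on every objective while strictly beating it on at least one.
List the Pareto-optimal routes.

#1, #3, #5, #8, #10

#1: not dominated.
#2: dominated by #3 (fuel 42≤101, tolls 49≤67, time 1.2≤10.3).
#3: not dominated (best fuel).
#4: dominated by #3 (fuel 42≤101, tolls 49≤53, time 1.2≤8.9).
#5: not dominated.
#6: dominated by #3 (fuel 42≤80, tolls 49≤51, time 1.2≤6.6).
#7: dominated by #3 (fuel 42≤45, tolls 49≤69, time 1.2≤10.2).
#8: not dominated.
#9: dominated by #8 (fuel 73≤112, tolls 8≤15, time 6.5≤7.3).
#10: not dominated (best tolls).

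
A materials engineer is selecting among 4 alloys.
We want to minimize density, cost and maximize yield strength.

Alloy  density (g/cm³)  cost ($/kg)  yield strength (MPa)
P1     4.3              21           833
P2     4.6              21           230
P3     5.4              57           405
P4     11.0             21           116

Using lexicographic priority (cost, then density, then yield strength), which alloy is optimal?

P1

First minimize cost: best is 21, kept {P1, P2, P4}.
Then minimize density: best is 4.3, kept {P1}.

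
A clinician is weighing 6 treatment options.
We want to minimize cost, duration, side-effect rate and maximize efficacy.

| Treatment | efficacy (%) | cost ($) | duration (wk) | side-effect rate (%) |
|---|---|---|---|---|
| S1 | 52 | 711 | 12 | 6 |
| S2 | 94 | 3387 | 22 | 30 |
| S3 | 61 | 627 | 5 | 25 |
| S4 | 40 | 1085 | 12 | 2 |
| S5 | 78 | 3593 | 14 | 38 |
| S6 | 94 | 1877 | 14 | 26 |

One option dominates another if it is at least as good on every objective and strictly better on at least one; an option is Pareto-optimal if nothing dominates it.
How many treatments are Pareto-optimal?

4

S1: not dominated.
S2: dominated by S6 (efficacy 94≥94, cost 1877≤3387, duration 14≤22, side-effect rate 26≤30).
S3: not dominated (best cost).
S4: not dominated (best side-effect rate).
S5: dominated by S6 (efficacy 94≥78, cost 1877≤3593, duration 14≤14, side-effect rate 26≤38).
S6: not dominated.
Pareto-optimal: S1, S3, S4, S6 → 4.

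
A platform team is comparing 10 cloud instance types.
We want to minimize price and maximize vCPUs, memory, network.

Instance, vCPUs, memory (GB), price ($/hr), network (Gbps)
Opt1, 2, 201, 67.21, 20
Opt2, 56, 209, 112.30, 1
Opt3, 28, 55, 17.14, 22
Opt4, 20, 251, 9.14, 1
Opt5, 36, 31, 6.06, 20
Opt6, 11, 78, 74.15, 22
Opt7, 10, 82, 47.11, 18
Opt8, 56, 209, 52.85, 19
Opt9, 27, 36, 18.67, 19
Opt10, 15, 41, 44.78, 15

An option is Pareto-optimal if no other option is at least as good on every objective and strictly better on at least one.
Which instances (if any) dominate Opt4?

Opt1: worse on vCPUs (2 vs 20).
Opt2: worse on memory (209 vs 251).
Opt3: worse on memory (55 vs 251).
Opt5: worse on memory (31 vs 251).
Opt6: worse on vCPUs (11 vs 20).
Opt7: worse on vCPUs (10 vs 20).
Opt8: worse on memory (209 vs 251).
Opt9: worse on memory (36 vs 251).
Opt10: worse on vCPUs (15 vs 20).
No option dominates Opt4.

none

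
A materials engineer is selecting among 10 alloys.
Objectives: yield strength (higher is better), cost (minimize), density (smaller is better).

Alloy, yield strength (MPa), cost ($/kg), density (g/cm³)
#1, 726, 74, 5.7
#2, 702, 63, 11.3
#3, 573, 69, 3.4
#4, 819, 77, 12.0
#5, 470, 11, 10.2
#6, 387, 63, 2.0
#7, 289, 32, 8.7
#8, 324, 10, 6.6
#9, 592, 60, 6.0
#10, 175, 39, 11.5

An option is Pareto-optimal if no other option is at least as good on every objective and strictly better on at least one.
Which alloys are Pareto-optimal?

#1: not dominated.
#2: not dominated.
#3: not dominated.
#4: not dominated (best yield strength).
#5: not dominated.
#6: not dominated (best density).
#7: dominated by #8 (yield strength 324≥289, cost 10≤32, density 6.6≤8.7).
#8: not dominated (best cost).
#9: not dominated.
#10: dominated by #5 (yield strength 470≥175, cost 11≤39, density 10.2≤11.5).

#1, #2, #3, #4, #5, #6, #8, #9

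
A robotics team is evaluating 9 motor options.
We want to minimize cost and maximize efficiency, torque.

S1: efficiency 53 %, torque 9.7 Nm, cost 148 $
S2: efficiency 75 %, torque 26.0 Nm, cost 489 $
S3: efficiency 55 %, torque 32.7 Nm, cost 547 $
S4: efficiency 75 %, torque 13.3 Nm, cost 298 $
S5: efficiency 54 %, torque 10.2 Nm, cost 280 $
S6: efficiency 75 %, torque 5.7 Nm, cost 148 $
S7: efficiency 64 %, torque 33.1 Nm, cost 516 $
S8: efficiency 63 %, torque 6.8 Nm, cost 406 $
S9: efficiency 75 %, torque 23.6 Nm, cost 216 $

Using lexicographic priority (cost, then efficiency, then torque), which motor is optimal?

S6

First minimize cost: best is 148, kept {S1, S6}.
Then maximize efficiency: best is 75, kept {S6}.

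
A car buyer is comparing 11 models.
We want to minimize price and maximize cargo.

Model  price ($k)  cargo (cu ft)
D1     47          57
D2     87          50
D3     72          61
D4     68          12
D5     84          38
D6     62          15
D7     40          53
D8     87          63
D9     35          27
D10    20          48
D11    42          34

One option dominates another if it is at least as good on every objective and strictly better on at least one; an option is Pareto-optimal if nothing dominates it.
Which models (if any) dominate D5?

D1, D3, D7, D10

D1: price 47≤84, cargo 57≥38 — dominates D5.
D3: price 72≤84, cargo 61≥38 — dominates D5.
D7: price 40≤84, cargo 53≥38 — dominates D5.
D10: price 20≤84, cargo 48≥38 — dominates D5.
Others (D2, D4, D6, D8, D9, D11) are each worse than D5 on at least one objective.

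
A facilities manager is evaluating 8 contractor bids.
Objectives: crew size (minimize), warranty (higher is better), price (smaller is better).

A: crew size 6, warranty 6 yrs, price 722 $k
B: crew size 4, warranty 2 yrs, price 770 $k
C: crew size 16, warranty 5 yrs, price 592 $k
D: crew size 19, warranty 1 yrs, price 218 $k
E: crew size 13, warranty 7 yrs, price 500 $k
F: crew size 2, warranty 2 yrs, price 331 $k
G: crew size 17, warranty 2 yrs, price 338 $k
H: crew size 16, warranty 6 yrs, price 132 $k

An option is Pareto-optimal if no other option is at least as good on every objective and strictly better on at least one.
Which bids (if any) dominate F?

A: worse on crew size (6 vs 2).
B: worse on crew size (4 vs 2).
C: worse on crew size (16 vs 2).
D: worse on crew size (19 vs 2).
E: worse on crew size (13 vs 2).
G: worse on crew size (17 vs 2).
H: worse on crew size (16 vs 2).
No option dominates F.

none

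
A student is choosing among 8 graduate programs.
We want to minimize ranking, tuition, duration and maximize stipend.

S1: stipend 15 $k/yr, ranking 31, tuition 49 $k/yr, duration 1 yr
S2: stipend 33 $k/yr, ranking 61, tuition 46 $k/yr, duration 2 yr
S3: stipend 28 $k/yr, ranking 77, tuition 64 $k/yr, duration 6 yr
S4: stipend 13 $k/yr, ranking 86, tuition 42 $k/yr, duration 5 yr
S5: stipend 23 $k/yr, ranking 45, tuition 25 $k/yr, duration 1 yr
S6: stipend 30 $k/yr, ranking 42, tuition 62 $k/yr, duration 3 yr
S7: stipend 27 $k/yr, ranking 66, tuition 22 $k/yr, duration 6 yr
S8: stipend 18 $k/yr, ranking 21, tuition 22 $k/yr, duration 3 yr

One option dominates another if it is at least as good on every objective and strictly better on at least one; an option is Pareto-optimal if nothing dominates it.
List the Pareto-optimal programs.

S1: not dominated.
S2: not dominated (best stipend).
S3: dominated by S2 (stipend 33≥28, ranking 61≤77, tuition 46≤64, duration 2≤6).
S4: dominated by S5 (stipend 23≥13, ranking 45≤86, tuition 25≤42, duration 1≤5).
S5: not dominated.
S6: not dominated.
S7: not dominated.
S8: not dominated (best ranking).

S1, S2, S5, S6, S7, S8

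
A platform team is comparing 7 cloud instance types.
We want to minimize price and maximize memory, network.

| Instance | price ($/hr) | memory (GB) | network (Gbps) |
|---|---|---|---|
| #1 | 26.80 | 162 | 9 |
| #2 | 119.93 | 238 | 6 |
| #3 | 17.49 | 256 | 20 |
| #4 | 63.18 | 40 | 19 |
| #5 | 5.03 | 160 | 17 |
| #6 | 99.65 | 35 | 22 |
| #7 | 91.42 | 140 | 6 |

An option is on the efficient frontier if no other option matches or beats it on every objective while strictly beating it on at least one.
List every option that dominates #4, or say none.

#3

#3: price 17.49≤63.18, memory 256≥40, network 20≥19 — dominates #4.
Others (#1, #2, #5, #6, #7) are each worse than #4 on at least one objective.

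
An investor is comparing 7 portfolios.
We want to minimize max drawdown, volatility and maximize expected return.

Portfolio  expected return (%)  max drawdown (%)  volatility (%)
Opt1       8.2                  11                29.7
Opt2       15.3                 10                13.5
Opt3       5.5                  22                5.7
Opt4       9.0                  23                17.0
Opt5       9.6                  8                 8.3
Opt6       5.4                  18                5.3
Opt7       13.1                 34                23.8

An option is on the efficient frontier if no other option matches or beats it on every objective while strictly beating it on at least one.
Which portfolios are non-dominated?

Opt1: dominated by Opt2 (expected return 15.3≥8.2, max drawdown 10≤11, volatility 13.5≤29.7).
Opt2: not dominated (best expected return).
Opt3: not dominated.
Opt4: dominated by Opt2 (expected return 15.3≥9.0, max drawdown 10≤23, volatility 13.5≤17.0).
Opt5: not dominated (best max drawdown).
Opt6: not dominated (best volatility).
Opt7: dominated by Opt2 (expected return 15.3≥13.1, max drawdown 10≤34, volatility 13.5≤23.8).

Opt2, Opt3, Opt5, Opt6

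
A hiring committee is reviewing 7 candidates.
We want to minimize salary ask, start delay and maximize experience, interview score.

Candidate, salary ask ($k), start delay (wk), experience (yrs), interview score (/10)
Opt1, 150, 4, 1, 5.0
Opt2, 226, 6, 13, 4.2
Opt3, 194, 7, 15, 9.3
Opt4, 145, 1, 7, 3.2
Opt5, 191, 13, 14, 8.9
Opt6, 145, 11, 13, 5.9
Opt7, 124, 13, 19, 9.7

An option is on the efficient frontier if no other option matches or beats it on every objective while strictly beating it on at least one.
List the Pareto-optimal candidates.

Opt1: not dominated.
Opt2: not dominated.
Opt3: not dominated.
Opt4: not dominated (best start delay).
Opt5: dominated by Opt7 (salary ask 124≤191, start delay 13≤13, experience 19≥14, interview score 9.7≥8.9).
Opt6: not dominated.
Opt7: not dominated (best salary ask).

Opt1, Opt2, Opt3, Opt4, Opt6, Opt7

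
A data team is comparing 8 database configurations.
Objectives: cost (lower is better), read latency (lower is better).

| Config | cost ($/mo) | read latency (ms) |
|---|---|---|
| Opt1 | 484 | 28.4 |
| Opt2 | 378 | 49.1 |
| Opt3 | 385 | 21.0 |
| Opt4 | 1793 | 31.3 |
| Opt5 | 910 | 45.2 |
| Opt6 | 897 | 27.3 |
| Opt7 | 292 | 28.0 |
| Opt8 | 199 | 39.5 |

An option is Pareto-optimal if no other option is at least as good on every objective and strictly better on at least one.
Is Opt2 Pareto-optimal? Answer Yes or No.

No

Opt7 vs Opt2: cost 292≤378, read latency 28.0≤49.1 — Opt7 is at least as good on every objective and strictly better on at least one, so Opt7 dominates Opt2.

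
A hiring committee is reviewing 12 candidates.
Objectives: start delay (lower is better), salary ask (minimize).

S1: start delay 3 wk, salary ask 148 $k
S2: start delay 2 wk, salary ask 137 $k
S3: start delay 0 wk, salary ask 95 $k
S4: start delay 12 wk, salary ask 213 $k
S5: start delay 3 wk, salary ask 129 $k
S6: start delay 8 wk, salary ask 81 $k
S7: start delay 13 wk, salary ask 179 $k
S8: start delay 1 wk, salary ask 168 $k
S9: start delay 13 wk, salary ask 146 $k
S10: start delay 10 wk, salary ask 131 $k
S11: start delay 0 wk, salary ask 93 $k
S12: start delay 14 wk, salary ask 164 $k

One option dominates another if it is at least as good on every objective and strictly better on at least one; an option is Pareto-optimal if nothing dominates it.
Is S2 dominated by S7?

S7 vs S2: S7 is worse on start delay (13 vs 2), so it does not dominate S2.

No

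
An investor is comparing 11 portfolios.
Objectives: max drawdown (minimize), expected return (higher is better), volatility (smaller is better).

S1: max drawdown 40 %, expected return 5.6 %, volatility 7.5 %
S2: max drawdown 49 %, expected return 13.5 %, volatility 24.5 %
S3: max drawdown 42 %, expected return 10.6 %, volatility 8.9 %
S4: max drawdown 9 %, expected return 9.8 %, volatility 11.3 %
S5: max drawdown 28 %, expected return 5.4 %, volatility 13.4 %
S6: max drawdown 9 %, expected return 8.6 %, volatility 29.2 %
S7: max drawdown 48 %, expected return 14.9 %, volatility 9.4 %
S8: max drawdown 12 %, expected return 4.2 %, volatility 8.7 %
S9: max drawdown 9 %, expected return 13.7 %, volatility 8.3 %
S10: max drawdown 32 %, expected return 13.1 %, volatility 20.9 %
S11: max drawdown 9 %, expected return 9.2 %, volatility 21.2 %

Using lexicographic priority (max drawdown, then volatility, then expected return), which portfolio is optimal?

S9

First minimize max drawdown: best is 9, kept {S4, S6, S9, S11}.
Then minimize volatility: best is 8.3, kept {S9}.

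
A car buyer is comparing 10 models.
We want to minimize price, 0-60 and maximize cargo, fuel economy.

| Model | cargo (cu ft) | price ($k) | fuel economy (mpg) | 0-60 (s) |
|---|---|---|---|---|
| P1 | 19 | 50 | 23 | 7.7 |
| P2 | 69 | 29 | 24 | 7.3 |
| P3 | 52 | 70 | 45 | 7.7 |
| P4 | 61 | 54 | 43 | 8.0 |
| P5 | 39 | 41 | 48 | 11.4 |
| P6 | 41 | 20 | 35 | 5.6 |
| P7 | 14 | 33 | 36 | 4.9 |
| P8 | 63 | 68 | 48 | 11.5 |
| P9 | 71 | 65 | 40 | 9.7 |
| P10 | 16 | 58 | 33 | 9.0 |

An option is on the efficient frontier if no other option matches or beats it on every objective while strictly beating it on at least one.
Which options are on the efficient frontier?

P1: dominated by P2 (cargo 69≥19, price 29≤50, fuel economy 24≥23, 0-60 7.3≤7.7).
P2: not dominated.
P3: not dominated.
P4: not dominated.
P5: not dominated.
P6: not dominated (best price).
P7: not dominated (best 0-60).
P8: not dominated.
P9: not dominated (best cargo).
P10: dominated by P4 (cargo 61≥16, price 54≤58, fuel economy 43≥33, 0-60 8.0≤9.0).

P2, P3, P4, P5, P6, P7, P8, P9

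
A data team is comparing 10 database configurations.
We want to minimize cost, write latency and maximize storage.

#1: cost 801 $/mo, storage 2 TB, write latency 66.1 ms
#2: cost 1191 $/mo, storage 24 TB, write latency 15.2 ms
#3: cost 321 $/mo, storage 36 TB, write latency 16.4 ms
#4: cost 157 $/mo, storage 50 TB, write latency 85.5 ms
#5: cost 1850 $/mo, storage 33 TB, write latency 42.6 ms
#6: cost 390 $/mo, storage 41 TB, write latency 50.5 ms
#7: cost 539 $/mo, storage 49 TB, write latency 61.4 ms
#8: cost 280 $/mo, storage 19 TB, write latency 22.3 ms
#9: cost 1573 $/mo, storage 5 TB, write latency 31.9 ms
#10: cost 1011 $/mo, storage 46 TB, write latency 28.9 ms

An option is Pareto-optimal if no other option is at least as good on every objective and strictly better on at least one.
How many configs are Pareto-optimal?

#1: dominated by #3 (cost 321≤801, storage 36≥2, write latency 16.4≤66.1).
#2: not dominated (best write latency).
#3: not dominated.
#4: not dominated (best cost).
#5: dominated by #3 (cost 321≤1850, storage 36≥33, write latency 16.4≤42.6).
#6: not dominated.
#7: not dominated.
#8: not dominated.
#9: dominated by #2 (cost 1191≤1573, storage 24≥5, write latency 15.2≤31.9).
#10: not dominated.
Pareto-optimal: #2, #3, #4, #6, #7, #8, #10 → 7.

7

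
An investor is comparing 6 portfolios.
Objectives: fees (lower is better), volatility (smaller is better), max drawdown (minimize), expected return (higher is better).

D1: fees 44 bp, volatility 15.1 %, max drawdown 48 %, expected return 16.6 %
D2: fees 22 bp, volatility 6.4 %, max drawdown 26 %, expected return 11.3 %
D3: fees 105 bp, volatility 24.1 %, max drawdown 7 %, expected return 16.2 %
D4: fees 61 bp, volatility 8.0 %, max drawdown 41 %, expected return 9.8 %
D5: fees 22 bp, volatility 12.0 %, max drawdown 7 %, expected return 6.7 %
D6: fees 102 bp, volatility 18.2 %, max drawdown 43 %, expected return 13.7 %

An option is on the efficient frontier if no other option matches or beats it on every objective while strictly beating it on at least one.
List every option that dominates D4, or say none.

D2: fees 22≤61, volatility 6.4≤8.0, max drawdown 26≤41, expected return 11.3≥9.8 — dominates D4.
Others (D1, D3, D5, D6) are each worse than D4 on at least one objective.

D2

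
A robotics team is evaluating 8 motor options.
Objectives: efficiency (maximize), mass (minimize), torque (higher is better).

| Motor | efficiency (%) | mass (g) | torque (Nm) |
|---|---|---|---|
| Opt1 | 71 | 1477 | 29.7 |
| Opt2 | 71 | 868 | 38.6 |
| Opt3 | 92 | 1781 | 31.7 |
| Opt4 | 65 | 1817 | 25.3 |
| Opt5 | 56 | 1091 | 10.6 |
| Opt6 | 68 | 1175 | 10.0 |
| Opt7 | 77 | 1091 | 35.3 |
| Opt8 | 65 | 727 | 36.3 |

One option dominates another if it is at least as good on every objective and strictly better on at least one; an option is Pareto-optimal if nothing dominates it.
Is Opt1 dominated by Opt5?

Opt5 vs Opt1: Opt5 is worse on efficiency (56 vs 71), so it does not dominate Opt1.

No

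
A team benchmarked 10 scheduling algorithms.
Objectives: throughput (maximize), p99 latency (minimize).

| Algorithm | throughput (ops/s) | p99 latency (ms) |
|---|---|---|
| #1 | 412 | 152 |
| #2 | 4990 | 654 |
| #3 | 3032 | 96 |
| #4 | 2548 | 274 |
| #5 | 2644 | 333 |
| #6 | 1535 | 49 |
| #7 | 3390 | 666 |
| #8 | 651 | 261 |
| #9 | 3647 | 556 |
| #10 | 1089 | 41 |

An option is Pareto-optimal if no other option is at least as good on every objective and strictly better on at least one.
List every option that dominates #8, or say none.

#3: throughput 3032≥651, p99 latency 96≤261 — dominates #8.
#6: throughput 1535≥651, p99 latency 49≤261 — dominates #8.
#10: throughput 1089≥651, p99 latency 41≤261 — dominates #8.
Others (#1, #2, #4, #5, #7, #9) are each worse than #8 on at least one objective.

#3, #6, #10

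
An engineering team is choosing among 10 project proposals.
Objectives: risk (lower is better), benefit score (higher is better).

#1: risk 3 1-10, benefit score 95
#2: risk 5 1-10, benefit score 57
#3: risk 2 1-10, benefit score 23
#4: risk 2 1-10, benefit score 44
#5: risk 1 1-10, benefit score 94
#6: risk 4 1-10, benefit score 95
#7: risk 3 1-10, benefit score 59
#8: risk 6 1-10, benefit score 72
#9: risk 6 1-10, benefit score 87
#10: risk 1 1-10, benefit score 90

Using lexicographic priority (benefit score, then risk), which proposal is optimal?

#1

First maximize benefit score: best is 95, kept {#1, #6}.
Then minimize risk: best is 3, kept {#1}.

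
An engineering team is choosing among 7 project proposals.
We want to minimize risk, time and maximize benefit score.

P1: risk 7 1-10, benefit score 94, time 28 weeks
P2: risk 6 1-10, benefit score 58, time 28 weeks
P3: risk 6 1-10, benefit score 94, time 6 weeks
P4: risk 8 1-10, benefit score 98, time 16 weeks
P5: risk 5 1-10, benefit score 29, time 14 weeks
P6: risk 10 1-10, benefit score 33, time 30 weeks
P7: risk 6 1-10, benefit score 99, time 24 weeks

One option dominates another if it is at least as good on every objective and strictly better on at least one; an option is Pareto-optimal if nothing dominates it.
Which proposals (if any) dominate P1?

P3, P7

P3: risk 6≤7, benefit score 94≥94, time 6≤28 — dominates P1.
P7: risk 6≤7, benefit score 99≥94, time 24≤28 — dominates P1.
Others (P2, P4, P5, P6) are each worse than P1 on at least one objective.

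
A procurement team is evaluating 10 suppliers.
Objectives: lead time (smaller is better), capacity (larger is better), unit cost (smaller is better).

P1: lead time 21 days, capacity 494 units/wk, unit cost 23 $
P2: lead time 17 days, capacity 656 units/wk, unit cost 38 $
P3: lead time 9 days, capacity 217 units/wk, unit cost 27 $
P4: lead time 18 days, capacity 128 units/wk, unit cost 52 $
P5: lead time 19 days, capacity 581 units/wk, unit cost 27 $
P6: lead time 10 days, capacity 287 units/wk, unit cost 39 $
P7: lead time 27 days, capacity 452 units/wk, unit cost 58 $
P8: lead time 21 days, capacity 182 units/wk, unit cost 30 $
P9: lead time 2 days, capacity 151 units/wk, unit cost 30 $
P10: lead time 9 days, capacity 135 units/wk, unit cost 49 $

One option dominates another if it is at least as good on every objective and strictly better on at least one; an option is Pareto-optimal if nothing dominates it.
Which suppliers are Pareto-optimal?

P1: not dominated (best unit cost).
P2: not dominated (best capacity).
P3: not dominated.
P4: dominated by P2 (lead time 17≤18, capacity 656≥128, unit cost 38≤52).
P5: not dominated.
P6: not dominated.
P7: dominated by P1 (lead time 21≤27, capacity 494≥452, unit cost 23≤58).
P8: dominated by P1 (lead time 21≤21, capacity 494≥182, unit cost 23≤30).
P9: not dominated (best lead time).
P10: dominated by P3 (lead time 9≤9, capacity 217≥135, unit cost 27≤49).

P1, P2, P3, P5, P6, P9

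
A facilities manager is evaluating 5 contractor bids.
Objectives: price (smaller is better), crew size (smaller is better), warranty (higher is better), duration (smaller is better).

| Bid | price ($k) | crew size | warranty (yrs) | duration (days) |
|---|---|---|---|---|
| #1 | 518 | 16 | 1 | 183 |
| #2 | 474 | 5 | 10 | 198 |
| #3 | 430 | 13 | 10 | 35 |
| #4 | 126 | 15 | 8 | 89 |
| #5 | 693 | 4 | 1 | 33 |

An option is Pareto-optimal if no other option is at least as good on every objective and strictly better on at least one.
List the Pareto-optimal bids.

#2, #3, #4, #5

#1: dominated by #3 (price 430≤518, crew size 13≤16, warranty 10≥1, duration 35≤183).
#2: not dominated.
#3: not dominated.
#4: not dominated (best price).
#5: not dominated (best crew size).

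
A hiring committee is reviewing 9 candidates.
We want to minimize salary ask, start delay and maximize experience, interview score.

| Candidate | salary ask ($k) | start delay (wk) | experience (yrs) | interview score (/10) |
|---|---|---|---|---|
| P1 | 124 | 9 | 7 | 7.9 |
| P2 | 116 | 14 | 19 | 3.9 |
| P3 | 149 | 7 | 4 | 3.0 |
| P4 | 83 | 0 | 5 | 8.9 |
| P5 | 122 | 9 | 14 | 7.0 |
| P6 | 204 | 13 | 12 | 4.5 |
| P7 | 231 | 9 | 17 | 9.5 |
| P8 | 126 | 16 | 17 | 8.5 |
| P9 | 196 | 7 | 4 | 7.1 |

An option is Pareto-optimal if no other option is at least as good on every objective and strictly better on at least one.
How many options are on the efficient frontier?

6

P1: not dominated.
P2: not dominated (best experience).
P3: dominated by P4 (salary ask 83≤149, start delay 0≤7, experience 5≥4, interview score 8.9≥3.0).
P4: not dominated (best salary ask).
P5: not dominated.
P6: dominated by P5 (salary ask 122≤204, start delay 9≤13, experience 14≥12, interview score 7.0≥4.5).
P7: not dominated (best interview score).
P8: not dominated.
P9: dominated by P4 (salary ask 83≤196, start delay 0≤7, experience 5≥4, interview score 8.9≥7.1).
Pareto-optimal: P1, P2, P4, P5, P7, P8 → 6.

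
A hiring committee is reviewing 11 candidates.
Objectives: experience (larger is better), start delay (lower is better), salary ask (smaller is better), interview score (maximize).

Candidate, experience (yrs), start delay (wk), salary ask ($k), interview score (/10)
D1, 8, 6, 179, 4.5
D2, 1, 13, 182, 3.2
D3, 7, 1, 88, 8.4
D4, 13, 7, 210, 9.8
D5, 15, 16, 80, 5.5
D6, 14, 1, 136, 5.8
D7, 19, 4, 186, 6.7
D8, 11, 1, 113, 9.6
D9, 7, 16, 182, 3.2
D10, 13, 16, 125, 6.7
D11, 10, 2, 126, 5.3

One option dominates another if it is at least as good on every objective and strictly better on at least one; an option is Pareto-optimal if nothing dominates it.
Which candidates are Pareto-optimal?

D3, D4, D5, D6, D7, D8, D10

D1: dominated by D6 (experience 14≥8, start delay 1≤6, salary ask 136≤179, interview score 5.8≥4.5).
D2: dominated by D1 (experience 8≥1, start delay 6≤13, salary ask 179≤182, interview score 4.5≥3.2).
D3: not dominated.
D4: not dominated (best interview score).
D5: not dominated (best salary ask).
D6: not dominated.
D7: not dominated (best experience).
D8: not dominated.
D9: dominated by D1 (experience 8≥7, start delay 6≤16, salary ask 179≤182, interview score 4.5≥3.2).
D10: not dominated.
D11: dominated by D8 (experience 11≥10, start delay 1≤2, salary ask 113≤126, interview score 9.6≥5.3).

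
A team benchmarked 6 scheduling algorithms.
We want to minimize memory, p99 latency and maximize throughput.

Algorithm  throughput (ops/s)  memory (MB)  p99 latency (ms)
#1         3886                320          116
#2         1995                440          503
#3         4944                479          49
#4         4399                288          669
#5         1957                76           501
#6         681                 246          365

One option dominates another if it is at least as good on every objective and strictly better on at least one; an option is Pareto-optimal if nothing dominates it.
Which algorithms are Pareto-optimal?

#1, #3, #4, #5, #6

#1: not dominated.
#2: dominated by #1 (throughput 3886≥1995, memory 320≤440, p99 latency 116≤503).
#3: not dominated (best throughput).
#4: not dominated.
#5: not dominated (best memory).
#6: not dominated.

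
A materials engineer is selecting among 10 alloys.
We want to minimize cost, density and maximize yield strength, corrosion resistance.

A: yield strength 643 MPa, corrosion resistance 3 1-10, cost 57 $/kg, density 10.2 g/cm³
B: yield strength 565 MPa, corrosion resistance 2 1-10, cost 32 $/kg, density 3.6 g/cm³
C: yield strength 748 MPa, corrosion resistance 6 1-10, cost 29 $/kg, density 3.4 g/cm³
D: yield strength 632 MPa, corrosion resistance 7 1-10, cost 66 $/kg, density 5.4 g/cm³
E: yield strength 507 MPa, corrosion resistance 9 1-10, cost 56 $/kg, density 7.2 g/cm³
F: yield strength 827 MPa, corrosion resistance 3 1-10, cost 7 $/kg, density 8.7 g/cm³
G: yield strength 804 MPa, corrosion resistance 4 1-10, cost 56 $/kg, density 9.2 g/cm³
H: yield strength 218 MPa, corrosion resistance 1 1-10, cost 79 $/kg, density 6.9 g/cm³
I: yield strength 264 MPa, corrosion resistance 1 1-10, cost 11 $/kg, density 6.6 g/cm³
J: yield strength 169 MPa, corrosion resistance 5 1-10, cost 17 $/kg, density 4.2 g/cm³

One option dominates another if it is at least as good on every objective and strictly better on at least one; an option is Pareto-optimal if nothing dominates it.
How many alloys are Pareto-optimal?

7

A: dominated by C (yield strength 748≥643, corrosion resistance 6≥3, cost 29≤57, density 3.4≤10.2).
B: dominated by C (yield strength 748≥565, corrosion resistance 6≥2, cost 29≤32, density 3.4≤3.6).
C: not dominated (best density).
D: not dominated.
E: not dominated (best corrosion resistance).
F: not dominated (best yield strength).
G: not dominated.
H: dominated by B (yield strength 565≥218, corrosion resistance 2≥1, cost 32≤79, density 3.6≤6.9).
I: not dominated.
J: not dominated.
Pareto-optimal: C, D, E, F, G, I, J → 7.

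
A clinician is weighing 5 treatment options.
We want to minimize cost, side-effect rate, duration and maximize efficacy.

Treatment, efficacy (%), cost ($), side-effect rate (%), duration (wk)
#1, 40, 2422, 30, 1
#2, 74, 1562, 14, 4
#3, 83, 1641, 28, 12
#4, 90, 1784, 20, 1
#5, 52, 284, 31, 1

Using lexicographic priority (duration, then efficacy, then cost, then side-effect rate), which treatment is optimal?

#4

First minimize duration: best is 1, kept {#1, #4, #5}.
Then maximize efficacy: best is 90, kept {#4}.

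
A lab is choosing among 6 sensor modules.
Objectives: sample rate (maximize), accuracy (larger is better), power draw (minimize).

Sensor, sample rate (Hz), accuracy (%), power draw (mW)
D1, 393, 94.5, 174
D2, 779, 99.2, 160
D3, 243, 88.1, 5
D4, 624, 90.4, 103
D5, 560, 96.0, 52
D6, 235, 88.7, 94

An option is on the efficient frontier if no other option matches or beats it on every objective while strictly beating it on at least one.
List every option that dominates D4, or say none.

none

D1: worse on sample rate (393 vs 624).
D2: worse on power draw (160 vs 103).
D3: worse on sample rate (243 vs 624).
D5: worse on sample rate (560 vs 624).
D6: worse on sample rate (235 vs 624).
No option dominates D4.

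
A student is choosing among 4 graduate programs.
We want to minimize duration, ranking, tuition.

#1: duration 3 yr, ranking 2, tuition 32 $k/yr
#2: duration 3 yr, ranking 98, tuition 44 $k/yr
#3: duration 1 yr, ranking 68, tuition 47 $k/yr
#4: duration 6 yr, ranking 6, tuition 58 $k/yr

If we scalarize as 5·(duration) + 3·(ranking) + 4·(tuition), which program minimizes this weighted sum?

#1: 5·3 + 3·2 + 4·32 = 149
#2: 5·3 + 3·98 + 4·44 = 485
#3: 5·1 + 3·68 + 4·47 = 397
#4: 5·6 + 3·6 + 4·58 = 280
Lowest: #1 at 149.

#1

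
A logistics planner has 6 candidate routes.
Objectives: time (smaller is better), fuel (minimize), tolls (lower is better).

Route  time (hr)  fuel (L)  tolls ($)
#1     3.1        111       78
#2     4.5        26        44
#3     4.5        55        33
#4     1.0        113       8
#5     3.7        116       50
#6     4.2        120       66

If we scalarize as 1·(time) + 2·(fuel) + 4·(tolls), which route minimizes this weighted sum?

#2

#1: 1·3.1 + 2·111 + 4·78 = 537.1
#2: 1·4.5 + 2·26 + 4·44 = 232.5
#3: 1·4.5 + 2·55 + 4·33 = 246.5
#4: 1·1.0 + 2·113 + 4·8 = 259.0
#5: 1·3.7 + 2·116 + 4·50 = 435.7
#6: 1·4.2 + 2·120 + 4·66 = 508.2
Lowest: #2 at 232.5.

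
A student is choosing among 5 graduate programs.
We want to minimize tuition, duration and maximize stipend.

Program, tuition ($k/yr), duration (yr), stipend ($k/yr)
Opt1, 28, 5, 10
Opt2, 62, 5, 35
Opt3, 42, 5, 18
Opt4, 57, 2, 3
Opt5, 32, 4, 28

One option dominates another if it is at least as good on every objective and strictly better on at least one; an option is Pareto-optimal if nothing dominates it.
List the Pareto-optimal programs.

Opt1, Opt2, Opt4, Opt5

Opt1: not dominated (best tuition).
Opt2: not dominated (best stipend).
Opt3: dominated by Opt5 (tuition 32≤42, duration 4≤5, stipend 28≥18).
Opt4: not dominated (best duration).
Opt5: not dominated.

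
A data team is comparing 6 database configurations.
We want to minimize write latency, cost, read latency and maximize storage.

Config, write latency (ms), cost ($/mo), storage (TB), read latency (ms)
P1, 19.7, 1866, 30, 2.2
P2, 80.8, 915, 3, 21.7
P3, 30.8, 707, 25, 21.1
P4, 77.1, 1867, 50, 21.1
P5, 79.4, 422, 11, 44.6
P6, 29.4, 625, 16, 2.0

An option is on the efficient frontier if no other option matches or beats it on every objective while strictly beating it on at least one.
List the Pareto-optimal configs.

P1: not dominated (best write latency).
P2: dominated by P3 (write latency 30.8≤80.8, cost 707≤915, storage 25≥3, read latency 21.1≤21.7).
P3: not dominated.
P4: not dominated (best storage).
P5: not dominated (best cost).
P6: not dominated (best read latency).

P1, P3, P4, P5, P6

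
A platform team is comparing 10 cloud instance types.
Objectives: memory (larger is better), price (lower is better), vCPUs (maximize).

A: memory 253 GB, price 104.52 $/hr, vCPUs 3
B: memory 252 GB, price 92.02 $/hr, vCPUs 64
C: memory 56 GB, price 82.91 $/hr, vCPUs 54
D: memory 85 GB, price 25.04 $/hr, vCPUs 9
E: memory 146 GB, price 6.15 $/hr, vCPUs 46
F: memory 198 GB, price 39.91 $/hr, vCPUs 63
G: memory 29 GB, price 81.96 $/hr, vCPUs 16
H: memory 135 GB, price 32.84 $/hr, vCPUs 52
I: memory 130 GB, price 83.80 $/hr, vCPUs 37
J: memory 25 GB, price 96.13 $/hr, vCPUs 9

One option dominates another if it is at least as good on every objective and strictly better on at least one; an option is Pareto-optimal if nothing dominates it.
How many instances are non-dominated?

5

A: not dominated (best memory).
B: not dominated (best vCPUs).
C: dominated by F (memory 198≥56, price 39.91≤82.91, vCPUs 63≥54).
D: dominated by E (memory 146≥85, price 6.15≤25.04, vCPUs 46≥9).
E: not dominated (best price).
F: not dominated.
G: dominated by E (memory 146≥29, price 6.15≤81.96, vCPUs 46≥16).
H: not dominated.
I: dominated by E (memory 146≥130, price 6.15≤83.80, vCPUs 46≥37).
J: dominated by B (memory 252≥25, price 92.02≤96.13, vCPUs 64≥9).
Pareto-optimal: A, B, E, F, H → 5.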